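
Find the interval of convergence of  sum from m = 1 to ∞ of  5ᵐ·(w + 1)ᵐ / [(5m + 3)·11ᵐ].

The ratio of consecutive coefficients is [(5m + 3)/(5(m+1) + 3)] · 5/11 → 5/11.
Convergence for |w + 1| · 5/11 < 1, i.e. |w + 1| < 11/5. So R = 11/5.
Check w = 6/5: the terms behave like c/m; limit comparison with the harmonic series gives divergence.
Endpoint w = -16/5: convergence follows from the alternating series test (terms decrease monotonically to 0).

[-16/5, 6/5)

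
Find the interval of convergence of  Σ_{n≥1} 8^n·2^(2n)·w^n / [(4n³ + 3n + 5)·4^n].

[-1/8, 1/8]

By the ratio test, |a_{n+1}/a_n| = [(4n³ + 3n + 5)/(4(n+1)³ + 3(n+1) + 5)] · 8·4/4 → 8.
Convergence for |w| · 8 < 1, i.e. |w| < 1/8. So R = 1/8.
At w = 1/8: the series is dominated by a constant times Σ 1/n³, which converges (p = 3 > 1).
Check w = -1/8: absolute convergence follows by limit comparison with Σ 1/n³.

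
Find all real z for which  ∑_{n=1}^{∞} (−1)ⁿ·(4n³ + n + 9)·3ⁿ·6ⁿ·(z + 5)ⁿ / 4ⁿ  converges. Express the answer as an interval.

(-47/9, -43/9)

Ratio test: |a_{n+1}/a_n| = [(4(n+1)³ + (n+1) + 9)/(4n³ + n + 9)] · 3·6/4 → 9/2 as n → ∞.
Thus R = 1/(9/2) = 2/9.
When z = -43/9, the terms do not tend to 0, so the series diverges.
Check z = -47/9: the n-th term does not approach 0; divergence by the term test.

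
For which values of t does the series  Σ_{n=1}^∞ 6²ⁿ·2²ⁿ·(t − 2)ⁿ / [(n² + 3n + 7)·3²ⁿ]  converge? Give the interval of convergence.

Apply the ratio test: |a_{n+1}| / |a_n| = [(n² + 3n + 7)/((n+1)² + 3(n+1) + 7)] · 36·4/9, which tends to 16 as n → ∞.
Convergence for |t − 2| · 16 < 1, i.e. |t − 2| < 1/16. So R = 1/16.
Endpoint t = 33/16: the terms are on the order of 1/n², so the series converges absolutely by comparison with the p-series (p = 2 > 1).
When t = 31/16, absolute convergence follows by limit comparison with Σ 1/n².

[31/16, 33/16]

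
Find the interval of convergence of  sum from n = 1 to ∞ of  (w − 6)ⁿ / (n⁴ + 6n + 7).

Ratio test: |a_{n+1}/a_n| = (n⁴ + 6n + 7)/((n+1)⁴ + 6(n+1) + 7) → 1 as n → ∞.
So the series converges when |w − 6| < 1 and diverges when |w − 6| > 1; R = 1.
Check w = 7: the series is dominated by a constant times Σ 1/n⁴, which converges (p = 4 > 1).
Check w = 5: absolute convergence follows by limit comparison with Σ 1/n⁴.

[5, 7]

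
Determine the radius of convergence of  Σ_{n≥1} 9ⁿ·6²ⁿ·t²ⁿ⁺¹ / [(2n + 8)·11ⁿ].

R = √11/18

Ratio test: |a_{n+1}/a_n| = [(2n + 8)/(2(n+1) + 8)] · 9·36/11 → 324/11 as n → ∞.
Successive powers of t differ by 2, so the series converges when |t|² · 324/11 < 1, i.e. |t| < √(11/324). So R = √11/18.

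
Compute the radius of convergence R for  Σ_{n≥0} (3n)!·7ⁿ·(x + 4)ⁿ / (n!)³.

By the ratio test, |a_{n+1}/a_n| = (3n+1)·(3n+2)·(3n+3)/(n+1)³ · 7 → 189.
The series converges when 189 · |x + 4| < 1, giving R = 1/189.

R = 1/189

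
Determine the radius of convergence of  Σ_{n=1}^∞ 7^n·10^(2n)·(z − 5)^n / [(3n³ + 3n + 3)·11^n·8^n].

R = 22/175

By the ratio test, |a_{n+1}/a_n| = [(3n³ + 3n + 3)/(3(n+1)³ + 3(n+1) + 3)] · 7·100/(11·8) → 175/22.
Convergence for |z − 5| · 175/22 < 1, i.e. |z − 5| < 22/175. So R = 22/175.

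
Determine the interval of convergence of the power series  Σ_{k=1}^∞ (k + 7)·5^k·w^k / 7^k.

The ratio of consecutive coefficients is [((k+1) + 7)/(k + 7)] · 5/7 → 5/7.
Convergence for |w| · 5/7 < 1, i.e. |w| < 7/5. So R = 7/5.
Check w = 7/5: the terms do not tend to 0, so the series diverges.
Endpoint w = -7/5: the terms do not tend to 0, so the series diverges.

(-7/5, 7/5)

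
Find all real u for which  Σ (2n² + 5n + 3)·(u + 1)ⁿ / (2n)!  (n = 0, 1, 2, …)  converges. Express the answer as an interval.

(−∞, ∞)

The ratio of consecutive coefficients is (2(n+1)² + 5(n+1) + 3)/(2n² + 5n + 3) · 1/[(2n+1)·(2n+2)] → 0.
The ratio tends to 0 regardless of u, hence R = ∞.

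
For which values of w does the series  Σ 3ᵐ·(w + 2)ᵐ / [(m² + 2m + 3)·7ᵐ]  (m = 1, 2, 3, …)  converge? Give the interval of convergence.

Ratio test: |a_{m+1}/a_m| = [(m² + 2m + 3)/((m+1)² + 2(m+1) + 3)] · 3/7 → 3/7 as m → ∞.
Thus R = 1/(3/7) = 7/3.
When w = 1/3, the terms are on the order of 1/m², so the series converges absolutely by comparison with the p-series (p = 2 > 1).
Endpoint w = -13/3: the series is dominated by a constant times Σ 1/m², which converges (p = 2 > 1).

[-13/3, 1/3]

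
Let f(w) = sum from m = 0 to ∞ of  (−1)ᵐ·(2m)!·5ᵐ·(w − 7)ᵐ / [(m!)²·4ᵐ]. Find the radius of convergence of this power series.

Ratio test: |a_{m+1}/a_m| = (2m+1)·(2m+2)/(m+1)² · 5/4 → 5 as m → ∞.
Thus R = 1/(5) = 1/5.

R = 1/5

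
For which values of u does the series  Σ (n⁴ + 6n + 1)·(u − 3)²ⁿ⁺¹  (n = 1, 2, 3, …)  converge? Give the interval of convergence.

(2, 4)

By the ratio test, |a_{n+1}/a_n| = ((n+1)⁴ + 6(n+1) + 1)/(n⁴ + 6n + 1) → 1.
Successive powers of (u − 3) differ by 2, so the series converges when |u − 3|² · 1 < 1, i.e. |u − 3| < √(1) = 1. So R = 1.
Endpoint u = 4: the n-th term does not approach 0; divergence by the term test.
Endpoint u = 2: the terms do not tend to 0, so the series diverges.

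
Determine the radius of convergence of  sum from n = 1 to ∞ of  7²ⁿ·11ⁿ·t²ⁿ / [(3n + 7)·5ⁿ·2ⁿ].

Apply the ratio test: |a_{n+1}| / |a_n| = [(3n + 7)/(3(n+1) + 7)] · 49·11/(5·2), which tends to 539/10 as n → ∞.
Writing y = t², the series in y has radius 10/539, so |t| < √(10/539) and R = √110/77.

R = √110/77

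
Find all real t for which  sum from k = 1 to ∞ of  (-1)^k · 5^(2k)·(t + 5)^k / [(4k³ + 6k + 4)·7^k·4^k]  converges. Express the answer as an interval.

[-153/25, -97/25]

The ratio of consecutive coefficients is [(4k³ + 6k + 4)/(4(k+1)³ + 6(k+1) + 4)] · 25/(7·4) → 25/28.
Convergence for |t + 5| · 25/28 < 1, i.e. |t + 5| < 28/25. So R = 28/25.
When t = -97/25, the series is dominated by a constant times Σ 1/k³, which converges (p = 3 > 1).
Endpoint t = -153/25: absolute convergence follows by limit comparison with Σ 1/k³.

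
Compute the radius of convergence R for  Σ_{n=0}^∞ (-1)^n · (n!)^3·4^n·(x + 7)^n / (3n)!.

Apply the ratio test: |a_{n+1}| / |a_n| = (n+1)³/[(3n+1)·(3n+2)·(3n+3)] · 4, which tends to 4/27 as n → ∞.
The series converges when 4/27 · |x + 7| < 1, giving R = 27/4.

R = 27/4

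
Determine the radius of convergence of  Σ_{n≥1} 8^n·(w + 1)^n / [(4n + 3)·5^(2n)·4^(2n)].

R = 50

Ratio test: |a_{n+1}/a_n| = [(4n + 3)/(4(n+1) + 3)] · 8/(25·16) → 1/50 as n → ∞.
The series converges when 1/50 · |w + 1| < 1, giving R = 50.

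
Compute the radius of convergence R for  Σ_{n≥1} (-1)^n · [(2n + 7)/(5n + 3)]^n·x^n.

R = 5/2

Root test: |a_n|^(1/n) = (2n + 7)/(5n + 3) → 2/5.
Thus R = 1/(2/5) = 5/2.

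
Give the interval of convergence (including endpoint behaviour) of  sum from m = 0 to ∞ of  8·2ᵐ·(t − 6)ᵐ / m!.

By the ratio test, |a_{m+1}/a_m| = 8/8 · 2 · 1/(m+1) → 0.
The ratio tends to 0 regardless of t, hence R = ∞.

(−∞, ∞)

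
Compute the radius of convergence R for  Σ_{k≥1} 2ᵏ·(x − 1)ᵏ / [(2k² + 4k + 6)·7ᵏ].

R = 7/2

The ratio of consecutive coefficients is [(2k² + 4k + 6)/(2(k+1)² + 4(k+1) + 6)] · 2/7 → 2/7.
Convergence for |x − 1| · 2/7 < 1, i.e. |x − 1| < 7/2. So R = 7/2.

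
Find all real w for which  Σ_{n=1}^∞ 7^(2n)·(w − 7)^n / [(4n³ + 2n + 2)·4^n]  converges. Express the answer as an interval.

[339/49, 347/49]

Apply the ratio test: |a_{n+1}| / |a_n| = [(4n³ + 2n + 2)/(4(n+1)³ + 2(n+1) + 2)] · 49/4, which tends to 49/4 as n → ∞.
Convergence for |w − 7| · 49/4 < 1, i.e. |w − 7| < 4/49. So R = 4/49.
Check w = 347/49: the series is dominated by a constant times Σ 1/n³, which converges (p = 3 > 1).
At w = 339/49: the terms are on the order of 1/n³, so the series converges absolutely by comparison with the p-series (p = 3 > 1).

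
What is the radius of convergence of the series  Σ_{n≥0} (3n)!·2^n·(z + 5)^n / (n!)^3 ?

By the ratio test, |a_{n+1}/a_n| = (3n+1)·(3n+2)·(3n+3)/(n+1)³ · 2 → 54.
Thus R = 1/(54) = 1/54.

R = 1/54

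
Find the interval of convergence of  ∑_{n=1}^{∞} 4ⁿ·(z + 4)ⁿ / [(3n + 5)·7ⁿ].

Ratio test: |a_{n+1}/a_n| = [(3n + 5)/(3(n+1) + 5)] · 4/7 → 4/7 as n → ∞.
Hence the series converges for |z + 4| < 1/(4/7) = 7/4, so the radius of convergence is 7/4.
Endpoint z = -9/4: the terms behave like c/n; limit comparison with the harmonic series gives divergence.
Endpoint z = -23/4: an alternating series whose terms decrease to 0 in absolute value, so it converges by the Leibniz criterion.

[-23/4, -9/4)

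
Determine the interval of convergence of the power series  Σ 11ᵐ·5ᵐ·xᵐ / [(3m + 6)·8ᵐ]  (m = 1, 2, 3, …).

[-8/55, 8/55)

Ratio test: |a_{m+1}/a_m| = [(3m + 6)/(3(m+1) + 6)] · 11·5/8 → 55/8 as m → ∞.
Thus R = 1/(55/8) = 8/55.
Endpoint x = 8/55: the terms are asymptotic to a nonzero constant times 1/m, so the series diverges by limit comparison with Σ 1/m.
When x = -8/55, an alternating series whose terms decrease to 0 in absolute value, so it converges by the Leibniz criterion.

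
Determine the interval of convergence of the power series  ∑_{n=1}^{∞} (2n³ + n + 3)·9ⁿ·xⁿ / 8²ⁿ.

(-64/9, 64/9)

The ratio of consecutive coefficients is [(2(n+1)³ + (n+1) + 3)/(2n³ + n + 3)] · 9/64 → 9/64.
Hence the series converges for |x| < 1/(9/64) = 64/9, so the radius of convergence is 64/9.
Check x = 64/9: the terms have absolute value of order n³, which does not tend to 0, so the series diverges by the divergence test.
At x = -64/9: the n-th term does not approach 0; divergence by the term test.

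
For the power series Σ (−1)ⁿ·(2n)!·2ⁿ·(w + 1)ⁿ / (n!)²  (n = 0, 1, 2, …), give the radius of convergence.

By the ratio test, |a_{n+1}/a_n| = (2n+1)·(2n+2)/(n+1)² · 2 → 8.
Thus R = 1/(8) = 1/8.

R = 1/8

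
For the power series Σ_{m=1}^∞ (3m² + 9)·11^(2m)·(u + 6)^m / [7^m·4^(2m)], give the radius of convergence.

Ratio test: |a_{m+1}/a_m| = [(3(m+1)² + 9)/(3m² + 9)] · 121/(7·16) → 121/112 as m → ∞.
Thus R = 1/(121/112) = 112/121.

R = 112/121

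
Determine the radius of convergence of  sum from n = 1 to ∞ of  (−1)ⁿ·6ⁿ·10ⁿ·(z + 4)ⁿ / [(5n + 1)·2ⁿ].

R = 1/30

The ratio of consecutive coefficients is [(5n + 1)/(5(n+1) + 1)] · 6·10/2 → 30.
The series converges when 30 · |z + 4| < 1, giving R = 1/30.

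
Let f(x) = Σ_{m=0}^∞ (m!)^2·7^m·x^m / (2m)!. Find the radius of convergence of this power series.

R = 4/7

Ratio test: |a_{m+1}/a_m| = (m+1)²/[(2m+1)·(2m+2)] · 7 → 7/4 as m → ∞.
Thus R = 1/(7/4) = 4/7.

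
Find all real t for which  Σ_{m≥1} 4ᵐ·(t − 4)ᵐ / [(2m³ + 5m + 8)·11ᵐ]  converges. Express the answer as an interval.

The ratio of consecutive coefficients is [(2m³ + 5m + 8)/(2(m+1)³ + 5(m+1) + 8)] · 4/11 → 4/11.
Thus R = 1/(4/11) = 11/4.
At t = 27/4: the series is dominated by a constant times Σ 1/m³, which converges (p = 3 > 1).
Endpoint t = 5/4: the series is dominated by a constant times Σ 1/m³, which converges (p = 3 > 1).

[5/4, 27/4]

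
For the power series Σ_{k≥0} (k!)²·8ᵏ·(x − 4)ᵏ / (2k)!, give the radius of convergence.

R = 1/2

Apply the ratio test: |a_{k+1}| / |a_k| = (k+1)²/[(2k+1)·(2k+2)] · 8, which tends to 2 as k → ∞.
Convergence for |x − 4| · 2 < 1, i.e. |x − 4| < 1/2. So R = 1/2.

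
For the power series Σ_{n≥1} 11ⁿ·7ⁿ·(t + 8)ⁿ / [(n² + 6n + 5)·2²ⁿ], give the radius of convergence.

R = 4/77

By the ratio test, |a_{n+1}/a_n| = [(n² + 6n + 5)/((n+1)² + 6(n+1) + 5)] · 11·7/4 → 77/4.
Thus R = 1/(77/4) = 4/77.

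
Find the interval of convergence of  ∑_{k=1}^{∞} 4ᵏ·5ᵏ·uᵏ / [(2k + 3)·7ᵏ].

[-7/20, 7/20)

By the ratio test, |a_{k+1}/a_k| = [(2k + 3)/(2(k+1) + 3)] · 4·5/7 → 20/7.
Convergence for |u| · 20/7 < 1, i.e. |u| < 7/20. So R = 7/20.
Endpoint u = 7/20: the terms are asymptotic to a nonzero constant times 1/k, so the series diverges by limit comparison with Σ 1/k.
When u = -7/20, convergence follows from the alternating series test (terms decrease monotonically to 0).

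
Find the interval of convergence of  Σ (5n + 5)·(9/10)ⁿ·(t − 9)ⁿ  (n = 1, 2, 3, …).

(71/9, 91/9)

By the ratio test, |a_{n+1}/a_n| = [(5(n+1) + 5)/(5n + 5)] · 9/10 → 9/10.
Hence the series converges for |t − 9| < 1/(9/10) = 10/9, so the radius of convergence is 10/9.
Check t = 91/9: the terms do not tend to 0, so the series diverges.
At t = 71/9: the terms have absolute value of order n, which does not tend to 0, so the series diverges by the divergence test.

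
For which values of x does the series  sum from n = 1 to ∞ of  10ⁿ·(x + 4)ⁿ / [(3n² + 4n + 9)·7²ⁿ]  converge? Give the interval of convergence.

Apply the ratio test: |a_{n+1}| / |a_n| = [(3n² + 4n + 9)/(3(n+1)² + 4(n+1) + 9)] · 10/49, which tends to 10/49 as n → ∞.
The series converges when 10/49 · |x + 4| < 1, giving R = 49/10.
At x = 9/10: absolute convergence follows by limit comparison with Σ 1/n².
Check x = -89/10: absolute convergence follows by limit comparison with Σ 1/n².

[-89/10, 9/10]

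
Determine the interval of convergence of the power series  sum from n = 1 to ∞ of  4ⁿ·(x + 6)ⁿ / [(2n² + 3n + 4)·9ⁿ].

By the ratio test, |a_{n+1}/a_n| = [(2n² + 3n + 4)/(2(n+1)² + 3(n+1) + 4)] · 4/9 → 4/9.
Hence the series converges for |x + 6| < 1/(4/9) = 9/4, so the radius of convergence is 9/4.
When x = -15/4, absolute convergence follows by limit comparison with Σ 1/n².
When x = -33/4, the terms are on the order of 1/n², so the series converges absolutely by comparison with the p-series (p = 2 > 1).

[-33/4, -15/4]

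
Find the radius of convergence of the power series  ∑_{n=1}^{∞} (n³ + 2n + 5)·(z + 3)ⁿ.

By the ratio test, |a_{n+1}/a_n| = ((n+1)³ + 2(n+1) + 5)/(n³ + 2n + 5) → 1.
Hence R = 1.

R = 1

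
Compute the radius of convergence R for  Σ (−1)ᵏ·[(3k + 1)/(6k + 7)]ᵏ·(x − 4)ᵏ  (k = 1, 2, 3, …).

R = 2

Applying the root test, |a_k|^(1/k) = (3k + 1)/(6k + 7) → 1/2.
Hence the series converges for |x − 4| < 1/(1/2) = 2, so the radius of convergence is 2.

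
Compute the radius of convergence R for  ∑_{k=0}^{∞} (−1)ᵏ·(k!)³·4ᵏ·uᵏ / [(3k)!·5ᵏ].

R = 135/4

The ratio of consecutive coefficients is (k+1)³/[(3k+1)·(3k+2)·(3k+3)] · 4/5 → 4/135.
Convergence for |u| · 4/135 < 1, i.e. |u| < 135/4. So R = 135/4.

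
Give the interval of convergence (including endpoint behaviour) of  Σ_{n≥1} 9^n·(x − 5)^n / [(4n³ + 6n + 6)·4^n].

[41/9, 49/9]

Apply the ratio test: |a_{n+1}| / |a_n| = [(4n³ + 6n + 6)/(4(n+1)³ + 6(n+1) + 6)] · 9/4, which tends to 9/4 as n → ∞.
Convergence for |x − 5| · 9/4 < 1, i.e. |x − 5| < 4/9. So R = 4/9.
At x = 49/9: the series is dominated by a constant times Σ 1/n³, which converges (p = 3 > 1).
At x = 41/9: the series is dominated by a constant times Σ 1/n³, which converges (p = 3 > 1).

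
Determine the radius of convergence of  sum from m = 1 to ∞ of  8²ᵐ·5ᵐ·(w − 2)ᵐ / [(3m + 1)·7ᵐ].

R = 7/320

The ratio of consecutive coefficients is [(3m + 1)/(3(m+1) + 1)] · 64·5/7 → 320/7.
Thus R = 1/(320/7) = 7/320.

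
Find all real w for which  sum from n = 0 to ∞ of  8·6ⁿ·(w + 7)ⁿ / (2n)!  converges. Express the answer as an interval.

(−∞, ∞)

The ratio of consecutive coefficients is 8/8 · 6 · 1/[(2n+1)·(2n+2)] → 0.
The limit is 0, so the series converges for all w; R = ∞.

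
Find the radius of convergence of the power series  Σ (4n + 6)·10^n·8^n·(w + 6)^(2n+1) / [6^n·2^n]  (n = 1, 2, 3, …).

R = √15/10

Apply the ratio test: |a_{n+1}| / |a_n| = [(4(n+1) + 6)/(4n + 6)] · 10·8/(6·2), which tends to 20/3 as n → ∞.
Writing y = (w + 6)², the series in y has radius 3/20, so |w + 6| < √(3/20) and R = √15/10.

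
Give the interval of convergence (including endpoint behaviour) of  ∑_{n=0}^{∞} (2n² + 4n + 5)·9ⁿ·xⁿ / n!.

(−∞, ∞)

The ratio of consecutive coefficients is (2(n+1)² + 4(n+1) + 5)/(2n² + 4n + 5) · 9 · 1/(n+1) → 0.
The ratio tends to 0 regardless of x, hence R = ∞.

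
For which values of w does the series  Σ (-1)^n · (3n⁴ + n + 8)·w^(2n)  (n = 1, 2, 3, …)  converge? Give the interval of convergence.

(-1, 1)

The ratio of consecutive coefficients is (3(n+1)⁴ + (n+1) + 8)/(3n⁴ + n + 8) → 1.
Since the exponent of w increases by 2 each term, convergence requires |w|² < 1, hence R = 1.
At w = 1: the n-th term does not approach 0; divergence by the term test.
Endpoint w = -1: the terms do not tend to 0, so the series diverges.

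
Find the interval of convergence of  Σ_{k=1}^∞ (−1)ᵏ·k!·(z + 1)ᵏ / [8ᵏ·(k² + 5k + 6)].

{-1}

Apply the ratio test: |a_{k+1}| / |a_k| = (k+1) · 1/8 · (k² + 5k + 6)/((k+1)² + 5(k+1) + 6), which tends to ∞ as k → ∞.
The terms grow without bound for any (z + 1) ≠ 0, so R = 0 (convergence only at z = -1).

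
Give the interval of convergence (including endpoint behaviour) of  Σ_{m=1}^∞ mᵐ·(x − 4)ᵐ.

{4}

Root test: |a_m|^(1/m) = m → ∞.
The root grows without bound, so R = 0 (convergence only at x = 4).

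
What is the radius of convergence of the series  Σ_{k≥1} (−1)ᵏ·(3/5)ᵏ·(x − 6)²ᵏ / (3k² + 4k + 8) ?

R = √15/3

The ratio of consecutive coefficients is [(3k² + 4k + 8)/(3(k+1)² + 4(k+1) + 8)] · 3/5 → 3/5.
Successive powers of (x − 6) differ by 2, so the series converges when |x − 6|² · 3/5 < 1, i.e. |x − 6| < √(5/3). So R = √15/3.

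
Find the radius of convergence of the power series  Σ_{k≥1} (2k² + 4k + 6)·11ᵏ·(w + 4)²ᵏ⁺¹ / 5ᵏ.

R = √55/11

Ratio test: |a_{k+1}/a_k| = [(2(k+1)² + 4(k+1) + 6)/(2k² + 4k + 6)] · 11/5 → 11/5 as k → ∞.
Successive powers of (w + 4) differ by 2, so the series converges when |w + 4|² · 11/5 < 1, i.e. |w + 4| < √(5/11). So R = √55/11.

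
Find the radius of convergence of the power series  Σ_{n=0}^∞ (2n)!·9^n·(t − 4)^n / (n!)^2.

The ratio of consecutive coefficients is (2n+1)·(2n+2)/(n+1)² · 9 → 36.
The series converges when 36 · |t − 4| < 1, giving R = 1/36.

R = 1/36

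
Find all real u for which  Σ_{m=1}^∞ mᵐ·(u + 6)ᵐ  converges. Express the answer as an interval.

{-6}

Root test: |a_m|^(1/m) = m → ∞.
The root grows without bound, so R = 0 (convergence only at u = -6).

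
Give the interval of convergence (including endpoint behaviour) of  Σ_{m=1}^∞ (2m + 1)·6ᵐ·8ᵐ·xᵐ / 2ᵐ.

The ratio of consecutive coefficients is [(2(m+1) + 1)/(2m + 1)] · 6·8/2 → 24.
Hence the series converges for |x| < 1/(24) = 1/24, so the radius of convergence is 1/24.
Endpoint x = 1/24: the m-th term does not approach 0; divergence by the term test.
Endpoint x = -1/24: the terms have absolute value of order m, which does not tend to 0, so the series diverges by the divergence test.

(-1/24, 1/24)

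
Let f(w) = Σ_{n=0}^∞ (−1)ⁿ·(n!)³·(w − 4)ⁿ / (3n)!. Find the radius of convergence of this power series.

Ratio test: |a_{n+1}/a_n| = (n+1)³/[(3n+1)·(3n+2)·(3n+3)] → 1/27 as n → ∞.
Thus R = 1/(1/27) = 27.

R = 27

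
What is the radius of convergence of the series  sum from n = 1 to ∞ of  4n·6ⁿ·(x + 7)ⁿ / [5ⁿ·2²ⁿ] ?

The ratio of consecutive coefficients is [4(n+1)/4n] · 6/(5·4) → 3/10.
Thus R = 1/(3/10) = 10/3.

R = 10/3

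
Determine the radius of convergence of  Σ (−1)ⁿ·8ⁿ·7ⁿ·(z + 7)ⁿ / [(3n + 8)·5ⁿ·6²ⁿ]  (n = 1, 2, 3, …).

R = 45/14

By the ratio test, |a_{n+1}/a_n| = [(3n + 8)/(3(n+1) + 8)] · 8·7/(5·36) → 14/45.
Convergence for |z + 7| · 14/45 < 1, i.e. |z + 7| < 45/14. So R = 45/14.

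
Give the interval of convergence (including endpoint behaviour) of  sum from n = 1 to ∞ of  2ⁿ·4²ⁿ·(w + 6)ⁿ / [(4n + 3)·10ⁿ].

By the ratio test, |a_{n+1}/a_n| = [(4n + 3)/(4(n+1) + 3)] · 2·16/10 → 16/5.
Thus R = 1/(16/5) = 5/16.
At w = -91/16: the terms are asymptotic to a nonzero constant times 1/n, so the series diverges by limit comparison with Σ 1/n.
When w = -101/16, convergence follows from the alternating series test (terms decrease monotonically to 0).

[-101/16, -91/16)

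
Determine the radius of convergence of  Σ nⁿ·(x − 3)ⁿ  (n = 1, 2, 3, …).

R = 0

By the Cauchy root test, |a_n|^(1/n) = n → ∞.
The root grows without bound, so R = 0 (convergence only at x = 3).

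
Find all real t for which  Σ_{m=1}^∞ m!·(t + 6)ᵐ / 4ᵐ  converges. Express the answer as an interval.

Apply the ratio test: |a_{m+1}| / |a_m| = (m+1) · 1/4, which tends to ∞ as m → ∞.
The terms grow without bound for any (t + 6) ≠ 0, so R = 0 (convergence only at t = -6).

{-6}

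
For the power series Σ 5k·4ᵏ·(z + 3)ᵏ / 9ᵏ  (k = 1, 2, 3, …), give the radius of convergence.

By the ratio test, |a_{k+1}/a_k| = [5(k+1)/5k] · 4/9 → 4/9.
The series converges when 4/9 · |z + 3| < 1, giving R = 9/4.

R = 9/4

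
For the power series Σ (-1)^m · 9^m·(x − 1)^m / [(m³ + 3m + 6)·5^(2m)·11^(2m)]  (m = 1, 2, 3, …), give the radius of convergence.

By the ratio test, |a_{m+1}/a_m| = [(m³ + 3m + 6)/((m+1)³ + 3(m+1) + 6)] · 9/(25·121) → 9/3025.
Thus R = 1/(9/3025) = 3025/9.

R = 3025/9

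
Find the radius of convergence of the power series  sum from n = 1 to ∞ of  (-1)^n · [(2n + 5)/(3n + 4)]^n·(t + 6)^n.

R = 3/2

Applying the root test, |a_n|^(1/n) = (2n + 5)/(3n + 4) → 2/3.
Hence the series converges for |t + 6| < 1/(2/3) = 3/2, so the radius of convergence is 3/2.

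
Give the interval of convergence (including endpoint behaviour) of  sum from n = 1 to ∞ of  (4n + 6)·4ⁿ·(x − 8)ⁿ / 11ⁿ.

Ratio test: |a_{n+1}/a_n| = [(4(n+1) + 6)/(4n + 6)] · 4/11 → 4/11 as n → ∞.
Hence the series converges for |x − 8| < 1/(4/11) = 11/4, so the radius of convergence is 11/4.
Check x = 43/4: the terms do not tend to 0, so the series diverges.
Endpoint x = 21/4: the terms have absolute value of order n, which does not tend to 0, so the series diverges by the divergence test.

(21/4, 43/4)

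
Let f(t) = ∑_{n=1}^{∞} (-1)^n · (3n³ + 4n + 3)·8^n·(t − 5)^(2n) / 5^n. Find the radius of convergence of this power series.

R = √10/4

Ratio test: |a_{n+1}/a_n| = [(3(n+1)³ + 4(n+1) + 3)/(3n³ + 4n + 3)] · 8/5 → 8/5 as n → ∞.
Since the exponent of (t − 5) increases by 2 each term, convergence requires |t − 5|² < 5/8, hence R = √10/4.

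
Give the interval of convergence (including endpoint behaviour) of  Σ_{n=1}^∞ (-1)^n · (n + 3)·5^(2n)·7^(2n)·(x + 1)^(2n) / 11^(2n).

By the ratio test, |a_{n+1}/a_n| = [((n+1) + 3)/(n + 3)] · 25·49/121 → 1225/121.
Writing y = (x + 1)², the series in y has radius 121/1225, so |x + 1| < √(121/1225) = 11/35 and R = 11/35.
When x = -24/35, the terms do not tend to 0, so the series diverges.
At x = -46/35: the terms do not tend to 0, so the series diverges.

(-46/35, -24/35)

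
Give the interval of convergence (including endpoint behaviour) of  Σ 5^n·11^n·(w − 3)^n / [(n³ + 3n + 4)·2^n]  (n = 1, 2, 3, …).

[163/55, 167/55]

Apply the ratio test: |a_{n+1}| / |a_n| = [(n³ + 3n + 4)/((n+1)³ + 3(n+1) + 4)] · 5·11/2, which tends to 55/2 as n → ∞.
The series converges when 55/2 · |w − 3| < 1, giving R = 2/55.
When w = 167/55, absolute convergence follows by limit comparison with Σ 1/n³.
Endpoint w = 163/55: the series is dominated by a constant times Σ 1/n³, which converges (p = 3 > 1).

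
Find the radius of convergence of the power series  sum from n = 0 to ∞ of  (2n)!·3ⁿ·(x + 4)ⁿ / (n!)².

By the ratio test, |a_{n+1}/a_n| = (2n+1)·(2n+2)/(n+1)² · 3 → 12.
The series converges when 12 · |x + 4| < 1, giving R = 1/12.

R = 1/12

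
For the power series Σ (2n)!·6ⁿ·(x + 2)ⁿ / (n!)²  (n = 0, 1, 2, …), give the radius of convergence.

R = 1/24

Ratio test: |a_{n+1}/a_n| = (2n+1)·(2n+2)/(n+1)² · 6 → 24 as n → ∞.
Hence the series converges for |x + 2| < 1/(24) = 1/24, so the radius of convergence is 1/24.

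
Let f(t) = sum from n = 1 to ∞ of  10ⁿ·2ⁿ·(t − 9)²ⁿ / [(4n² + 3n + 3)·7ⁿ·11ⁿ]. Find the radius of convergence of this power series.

Ratio test: |a_{n+1}/a_n| = [(4n² + 3n + 3)/(4(n+1)² + 3(n+1) + 3)] · 10·2/(7·11) → 20/77 as n → ∞.
Since the exponent of (t − 9) increases by 2 each term, convergence requires |t − 9|² < 77/20, hence R = √385/10.

R = √385/10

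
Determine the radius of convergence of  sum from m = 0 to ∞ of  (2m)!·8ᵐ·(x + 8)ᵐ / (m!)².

Ratio test: |a_{m+1}/a_m| = (2m+1)·(2m+2)/(m+1)² · 8 → 32 as m → ∞.
Hence the series converges for |x + 8| < 1/(32) = 1/32, so the radius of convergence is 1/32.

R = 1/32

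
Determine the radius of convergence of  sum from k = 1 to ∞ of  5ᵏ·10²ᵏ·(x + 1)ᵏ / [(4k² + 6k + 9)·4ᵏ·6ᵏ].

R = 6/125

Apply the ratio test: |a_{k+1}| / |a_k| = [(4k² + 6k + 9)/(4(k+1)² + 6(k+1) + 9)] · 5·100/(4·6), which tends to 125/6 as k → ∞.
Hence the series converges for |x + 1| < 1/(125/6) = 6/125, so the radius of convergence is 6/125.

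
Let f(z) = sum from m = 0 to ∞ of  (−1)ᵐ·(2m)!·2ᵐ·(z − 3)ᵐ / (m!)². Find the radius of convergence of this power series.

R = 1/8

The ratio of consecutive coefficients is (2m+1)·(2m+2)/(m+1)² · 2 → 8.
The series converges when 8 · |z − 3| < 1, giving R = 1/8.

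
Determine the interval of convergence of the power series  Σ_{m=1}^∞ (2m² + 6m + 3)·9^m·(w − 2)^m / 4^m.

(14/9, 22/9)

The ratio of consecutive coefficients is [(2(m+1)² + 6(m+1) + 3)/(2m² + 6m + 3)] · 9/4 → 9/4.
Thus R = 1/(9/4) = 4/9.
When w = 22/9, the m-th term does not approach 0; divergence by the term test.
When w = 14/9, the m-th term does not approach 0; divergence by the term test.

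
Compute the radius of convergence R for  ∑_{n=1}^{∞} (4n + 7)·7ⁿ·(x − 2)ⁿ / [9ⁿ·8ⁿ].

Apply the ratio test: |a_{n+1}| / |a_n| = [(4(n+1) + 7)/(4n + 7)] · 7/(9·8), which tends to 7/72 as n → ∞.
Thus R = 1/(7/72) = 72/7.

R = 72/7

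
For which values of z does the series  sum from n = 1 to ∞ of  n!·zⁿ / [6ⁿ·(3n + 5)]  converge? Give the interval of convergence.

Apply the ratio test: |a_{n+1}| / |a_n| = (n+1) · 1/6 · (3n + 5)/(3(n+1) + 5), which tends to ∞ as n → ∞.
The ratio grows without bound, so the series diverges whenever z ≠ 0; it converges only at z = 0. R = 0.

{0}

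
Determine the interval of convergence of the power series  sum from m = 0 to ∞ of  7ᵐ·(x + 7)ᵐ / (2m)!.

(−∞, ∞)

By the ratio test, |a_{m+1}/a_m| = 7 · 1/[(2m+1)·(2m+2)] → 0.
The ratio tends to 0 regardless of x, hence R = ∞.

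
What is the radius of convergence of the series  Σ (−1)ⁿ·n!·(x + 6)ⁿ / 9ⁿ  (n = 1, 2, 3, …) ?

R = 0

Ratio test: |a_{n+1}/a_n| = (n+1) · 1/9 → ∞ as n → ∞.
The terms grow without bound for any (x + 6) ≠ 0, so R = 0 (convergence only at x = -6).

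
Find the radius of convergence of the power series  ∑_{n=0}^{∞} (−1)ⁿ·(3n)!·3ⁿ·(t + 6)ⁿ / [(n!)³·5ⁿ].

Ratio test: |a_{n+1}/a_n| = (3n+1)·(3n+2)·(3n+3)/(n+1)³ · 3/5 → 81/5 as n → ∞.
Convergence for |t + 6| · 81/5 < 1, i.e. |t + 6| < 5/81. So R = 5/81.

R = 5/81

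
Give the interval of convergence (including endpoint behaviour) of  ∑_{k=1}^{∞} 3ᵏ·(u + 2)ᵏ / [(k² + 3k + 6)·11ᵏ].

The ratio of consecutive coefficients is [(k² + 3k + 6)/((k+1)² + 3(k+1) + 6)] · 3/11 → 3/11.
Convergence for |u + 2| · 3/11 < 1, i.e. |u + 2| < 11/3. So R = 11/3.
When u = 5/3, absolute convergence follows by limit comparison with Σ 1/k².
Endpoint u = -17/3: absolute convergence follows by limit comparison with Σ 1/k².

[-17/3, 5/3]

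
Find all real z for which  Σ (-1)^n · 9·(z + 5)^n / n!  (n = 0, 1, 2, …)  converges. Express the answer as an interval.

Ratio test: |a_{n+1}/a_n| = 9/9 · 1/(n+1) → 0 as n → ∞.
Since the limit is 0 < 1 for every z, the series converges on all of ℝ and R = ∞.

(−∞, ∞)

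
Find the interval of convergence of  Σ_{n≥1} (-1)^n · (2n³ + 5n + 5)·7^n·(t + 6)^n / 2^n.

(-44/7, -40/7)

The ratio of consecutive coefficients is [(2(n+1)³ + 5(n+1) + 5)/(2n³ + 5n + 5)] · 7/2 → 7/2.
The series converges when 7/2 · |t + 6| < 1, giving R = 2/7.
Endpoint t = -40/7: the n-th term does not approach 0; divergence by the term test.
When t = -44/7, the terms do not tend to 0, so the series diverges.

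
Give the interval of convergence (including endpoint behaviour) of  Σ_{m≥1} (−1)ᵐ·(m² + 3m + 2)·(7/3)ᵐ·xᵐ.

(-3/7, 3/7)

Ratio test: |a_{m+1}/a_m| = [((m+1)² + 3(m+1) + 2)/(m² + 3m + 2)] · 7/3 → 7/3 as m → ∞.
Convergence for |x| · 7/3 < 1, i.e. |x| < 3/7. So R = 3/7.
Check x = 3/7: the terms do not tend to 0, so the series diverges.
Check x = -3/7: the terms have absolute value of order m², which does not tend to 0, so the series diverges by the divergence test.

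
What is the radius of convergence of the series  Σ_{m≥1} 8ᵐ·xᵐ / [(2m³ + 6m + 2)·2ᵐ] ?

R = 1/4

By the ratio test, |a_{m+1}/a_m| = [(2m³ + 6m + 2)/(2(m+1)³ + 6(m+1) + 2)] · 8/2 → 4.
Thus R = 1/(4) = 1/4.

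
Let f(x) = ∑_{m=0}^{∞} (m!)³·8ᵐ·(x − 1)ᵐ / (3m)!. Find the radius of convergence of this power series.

Apply the ratio test: |a_{m+1}| / |a_m| = (m+1)³/[(3m+1)·(3m+2)·(3m+3)] · 8, which tends to 8/27 as m → ∞.
The series converges when 8/27 · |x − 1| < 1, giving R = 27/8.

R = 27/8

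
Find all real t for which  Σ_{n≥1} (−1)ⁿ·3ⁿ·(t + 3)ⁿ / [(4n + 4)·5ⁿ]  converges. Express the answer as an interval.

Ratio test: |a_{n+1}/a_n| = [(4n + 4)/(4(n+1) + 4)] · 3/5 → 3/5 as n → ∞.
Thus R = 1/(3/5) = 5/3.
Check t = -4/3: convergence follows from the alternating series test (terms decrease monotonically to 0).
At t = -14/3: the terms are asymptotic to a nonzero constant times 1/n, so the series diverges by limit comparison with Σ 1/n.

(-14/3, -4/3]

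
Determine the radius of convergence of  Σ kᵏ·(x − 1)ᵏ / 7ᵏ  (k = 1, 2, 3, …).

By the Cauchy root test, |a_k|^(1/k) = k/7 → ∞.
Since the k-th root of |a_k| is unbounded, the series converges only at x = 1; R = 0.

R = 0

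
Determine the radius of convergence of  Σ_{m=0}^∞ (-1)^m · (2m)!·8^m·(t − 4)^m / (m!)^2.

R = 1/32

Apply the ratio test: |a_{m+1}| / |a_m| = (2m+1)·(2m+2)/(m+1)² · 8, which tends to 32 as m → ∞.
The series converges when 32 · |t − 4| < 1, giving R = 1/32.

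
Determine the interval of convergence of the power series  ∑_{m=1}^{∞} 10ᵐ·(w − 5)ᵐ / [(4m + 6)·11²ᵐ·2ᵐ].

By the ratio test, |a_{m+1}/a_m| = [(4m + 6)/(4(m+1) + 6)] · 10/(121·2) → 5/121.
The series converges when 5/121 · |w − 5| < 1, giving R = 121/5.
At w = 146/5: the terms are asymptotic to a nonzero constant times 1/m, so the series diverges by limit comparison with Σ 1/m.
When w = -96/5, an alternating series whose terms decrease to 0 in absolute value, so it converges by the Leibniz criterion.

[-96/5, 146/5)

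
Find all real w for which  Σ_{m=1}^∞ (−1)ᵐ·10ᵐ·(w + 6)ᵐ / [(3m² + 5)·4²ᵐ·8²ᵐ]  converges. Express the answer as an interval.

By the ratio test, |a_{m+1}/a_m| = [(3m² + 5)/(3(m+1)² + 5)] · 10/(16·64) → 5/512.
The series converges when 5/512 · |w + 6| < 1, giving R = 512/5.
At w = 482/5: the series is dominated by a constant times Σ 1/m², which converges (p = 2 > 1).
At w = -542/5: the series is dominated by a constant times Σ 1/m², which converges (p = 2 > 1).

[-542/5, 482/5]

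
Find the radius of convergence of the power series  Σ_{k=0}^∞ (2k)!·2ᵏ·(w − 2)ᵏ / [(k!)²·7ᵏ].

R = 7/8

The ratio of consecutive coefficients is (2k+1)·(2k+2)/(k+1)² · 2/7 → 8/7.
Convergence for |w − 2| · 8/7 < 1, i.e. |w − 2| < 7/8. So R = 7/8.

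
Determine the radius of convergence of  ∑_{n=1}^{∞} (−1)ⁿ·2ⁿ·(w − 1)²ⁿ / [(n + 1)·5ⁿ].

Ratio test: |a_{n+1}/a_n| = [(n + 1)/((n+1) + 1)] · 2/5 → 2/5 as n → ∞.
Since the exponent of (w − 1) increases by 2 each term, convergence requires |w − 1|² < 5/2, hence R = √10/2.

R = √10/2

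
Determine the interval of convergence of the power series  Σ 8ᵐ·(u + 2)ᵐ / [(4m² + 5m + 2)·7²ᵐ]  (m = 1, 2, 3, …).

Apply the ratio test: |a_{m+1}| / |a_m| = [(4m² + 5m + 2)/(4(m+1)² + 5(m+1) + 2)] · 8/49, which tends to 8/49 as m → ∞.
Hence the series converges for |u + 2| < 1/(8/49) = 49/8, so the radius of convergence is 49/8.
When u = 33/8, the series is dominated by a constant times Σ 1/m², which converges (p = 2 > 1).
At u = -65/8: the series is dominated by a constant times Σ 1/m², which converges (p = 2 > 1).

[-65/8, 33/8]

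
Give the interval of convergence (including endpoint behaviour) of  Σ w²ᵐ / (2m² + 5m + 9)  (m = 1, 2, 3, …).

By the ratio test, |a_{m+1}/a_m| = (2m² + 5m + 9)/(2(m+1)² + 5(m+1) + 9) → 1.
Writing y = w², the series in y has radius 1, so |w| < √(1) = 1 and R = 1.
When w = 1, the terms are on the order of 1/m², so the series converges absolutely by comparison with the p-series (p = 2 > 1).
When w = -1, the series is dominated by a constant times Σ 1/m², which converges (p = 2 > 1).

[-1, 1]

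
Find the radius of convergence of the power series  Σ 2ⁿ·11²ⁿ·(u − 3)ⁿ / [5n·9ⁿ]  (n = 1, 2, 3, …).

R = 9/242

By the ratio test, |a_{n+1}/a_n| = [5n/5(n+1)] · 2·121/9 → 242/9.
The series converges when 242/9 · |u − 3| < 1, giving R = 9/242.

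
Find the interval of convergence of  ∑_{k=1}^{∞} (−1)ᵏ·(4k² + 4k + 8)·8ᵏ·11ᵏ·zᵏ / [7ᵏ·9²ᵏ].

Apply the ratio test: |a_{k+1}| / |a_k| = [(4(k+1)² + 4(k+1) + 8)/(4k² + 4k + 8)] · 8·11/(7·81), which tends to 88/567 as k → ∞.
Hence the series converges for |z| < 1/(88/567) = 567/88, so the radius of convergence is 567/88.
Endpoint z = 567/88: the terms do not tend to 0, so the series diverges.
Endpoint z = -567/88: the k-th term does not approach 0; divergence by the term test.

(-567/88, 567/88)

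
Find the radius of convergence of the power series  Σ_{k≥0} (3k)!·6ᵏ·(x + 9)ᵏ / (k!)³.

The ratio of consecutive coefficients is (3k+1)·(3k+2)·(3k+3)/(k+1)³ · 6 → 162.
Thus R = 1/(162) = 1/162.

R = 1/162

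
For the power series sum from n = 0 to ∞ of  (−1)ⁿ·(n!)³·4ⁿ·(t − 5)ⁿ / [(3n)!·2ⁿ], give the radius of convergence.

Ratio test: |a_{n+1}/a_n| = (n+1)³/[(3n+1)·(3n+2)·(3n+3)] · 4/2 → 2/27 as n → ∞.
The series converges when 2/27 · |t − 5| < 1, giving R = 27/2.

R = 27/2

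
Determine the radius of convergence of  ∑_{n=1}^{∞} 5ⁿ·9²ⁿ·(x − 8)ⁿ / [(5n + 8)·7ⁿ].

R = 7/405

Ratio test: |a_{n+1}/a_n| = [(5n + 8)/(5(n+1) + 8)] · 5·81/7 → 405/7 as n → ∞.
Hence the series converges for |x − 8| < 1/(405/7) = 7/405, so the radius of convergence is 7/405.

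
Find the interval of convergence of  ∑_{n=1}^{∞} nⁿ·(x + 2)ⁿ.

{-2}

Applying the root test, |a_n|^(1/n) = n → ∞.
Since the n-th root of |a_n| is unbounded, the series converges only at x = -2; R = 0.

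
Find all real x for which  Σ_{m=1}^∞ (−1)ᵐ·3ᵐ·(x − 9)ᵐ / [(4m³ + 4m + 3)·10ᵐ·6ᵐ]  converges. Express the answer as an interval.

The ratio of consecutive coefficients is [(4m³ + 4m + 3)/(4(m+1)³ + 4(m+1) + 3)] · 3/(10·6) → 1/20.
Hence the series converges for |x − 9| < 1/(1/20) = 20, so the radius of convergence is 20.
At x = 29: the terms are on the order of 1/m³, so the series converges absolutely by comparison with the p-series (p = 3 > 1).
At x = -11: the series is dominated by a constant times Σ 1/m³, which converges (p = 3 > 1).

[-11, 29]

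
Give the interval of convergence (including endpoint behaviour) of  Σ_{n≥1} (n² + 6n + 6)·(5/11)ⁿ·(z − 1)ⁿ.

(-6/5, 16/5)

By the ratio test, |a_{n+1}/a_n| = [((n+1)² + 6(n+1) + 6)/(n² + 6n + 6)] · 5/11 → 5/11.
Thus R = 1/(5/11) = 11/5.
Check z = 16/5: the terms do not tend to 0, so the series diverges.
When z = -6/5, the n-th term does not approach 0; divergence by the term test.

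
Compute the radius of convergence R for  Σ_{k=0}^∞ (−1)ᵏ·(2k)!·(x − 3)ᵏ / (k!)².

The ratio of consecutive coefficients is (2k+1)·(2k+2)/(k+1)² → 4.
Convergence for |x − 3| · 4 < 1, i.e. |x − 3| < 1/4. So R = 1/4.

R = 1/4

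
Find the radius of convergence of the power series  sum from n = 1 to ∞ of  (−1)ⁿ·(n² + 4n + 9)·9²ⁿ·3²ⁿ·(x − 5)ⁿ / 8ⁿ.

R = 8/729

Ratio test: |a_{n+1}/a_n| = [((n+1)² + 4(n+1) + 9)/(n² + 4n + 9)] · 81·9/8 → 729/8 as n → ∞.
Thus R = 1/(729/8) = 8/729.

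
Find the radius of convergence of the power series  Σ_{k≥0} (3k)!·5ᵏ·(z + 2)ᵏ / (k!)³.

R = 1/135

By the ratio test, |a_{k+1}/a_k| = (3k+1)·(3k+2)·(3k+3)/(k+1)³ · 5 → 135.
The series converges when 135 · |z + 2| < 1, giving R = 1/135.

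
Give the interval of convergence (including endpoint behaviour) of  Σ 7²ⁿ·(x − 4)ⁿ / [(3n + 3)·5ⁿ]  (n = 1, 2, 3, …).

[191/49, 201/49)

Apply the ratio test: |a_{n+1}| / |a_n| = [(3n + 3)/(3(n+1) + 3)] · 49/5, which tends to 49/5 as n → ∞.
Thus R = 1/(49/5) = 5/49.
Endpoint x = 201/49: comparison with the harmonic series Σ 1/n shows the series diverges.
Endpoint x = 191/49: an alternating series whose terms decrease to 0 in absolute value, so it converges by the Leibniz criterion.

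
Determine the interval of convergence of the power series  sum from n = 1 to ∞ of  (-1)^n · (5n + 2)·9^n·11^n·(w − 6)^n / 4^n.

Ratio test: |a_{n+1}/a_n| = [(5(n+1) + 2)/(5n + 2)] · 9·11/4 → 99/4 as n → ∞.
The series converges when 99/4 · |w − 6| < 1, giving R = 4/99.
Endpoint w = 598/99: the n-th term does not approach 0; divergence by the term test.
Endpoint w = 590/99: the terms do not tend to 0, so the series diverges.

(590/99, 598/99)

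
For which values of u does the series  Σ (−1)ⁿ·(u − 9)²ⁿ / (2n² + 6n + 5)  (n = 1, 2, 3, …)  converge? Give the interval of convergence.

[8, 10]

Ratio test: |a_{n+1}/a_n| = (2n² + 6n + 5)/(2(n+1)² + 6(n+1) + 5) → 1 as n → ∞.
Writing y = (u − 9)², the series in y has radius 1, so |u − 9| < √(1) = 1 and R = 1.
At u = 10: the terms are on the order of 1/n², so the series converges absolutely by comparison with the p-series (p = 2 > 1).
Check u = 8: absolute convergence follows by limit comparison with Σ 1/n².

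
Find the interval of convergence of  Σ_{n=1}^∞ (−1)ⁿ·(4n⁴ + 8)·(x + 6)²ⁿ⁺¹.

By the ratio test, |a_{n+1}/a_n| = (4(n+1)⁴ + 8)/(4n⁴ + 8) → 1.
Writing y = (x + 6)², the series in y has radius 1, so |x + 6| < √(1) = 1 and R = 1.
At x = -5: the n-th term does not approach 0; divergence by the term test.
Check x = -7: the terms have absolute value of order n⁴, which does not tend to 0, so the series diverges by the divergence test.

(-7, -5)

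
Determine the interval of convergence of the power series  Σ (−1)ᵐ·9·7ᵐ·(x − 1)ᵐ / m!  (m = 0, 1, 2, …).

(−∞, ∞)

Ratio test: |a_{m+1}/a_m| = 9/9 · 7 · 1/(m+1) → 0 as m → ∞.
Since the limit is 0 < 1 for every x, the series converges on all of ℝ and R = ∞.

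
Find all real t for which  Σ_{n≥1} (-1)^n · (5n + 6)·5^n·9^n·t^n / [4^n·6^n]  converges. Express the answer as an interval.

By the ratio test, |a_{n+1}/a_n| = [(5(n+1) + 6)/(5n + 6)] · 5·9/(4·6) → 15/8.
Convergence for |t| · 15/8 < 1, i.e. |t| < 8/15. So R = 8/15.
Check t = 8/15: the n-th term does not approach 0; divergence by the term test.
Endpoint t = -8/15: the n-th term does not approach 0; divergence by the term test.

(-8/15, 8/15)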